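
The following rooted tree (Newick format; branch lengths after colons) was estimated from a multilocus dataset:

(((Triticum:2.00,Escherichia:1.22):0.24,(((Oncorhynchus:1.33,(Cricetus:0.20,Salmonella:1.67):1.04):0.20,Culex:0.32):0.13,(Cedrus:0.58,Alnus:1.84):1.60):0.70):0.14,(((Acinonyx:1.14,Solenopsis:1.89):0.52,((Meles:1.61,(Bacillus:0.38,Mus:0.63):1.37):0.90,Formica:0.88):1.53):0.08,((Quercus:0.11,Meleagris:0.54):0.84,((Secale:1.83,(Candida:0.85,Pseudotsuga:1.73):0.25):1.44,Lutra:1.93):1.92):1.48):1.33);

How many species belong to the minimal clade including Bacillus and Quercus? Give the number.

The MRCA of Bacillus and Quercus is the node subtending (((Acinonyx,Solenopsis),((Meles,(Bacillus,Mus)),Formica)),((Quercus,Meleagris),((Secale,(Candida,Pseudotsuga)),Lutra))).
That clade contains 12 terminal taxa: Acinonyx, Bacillus, Candida, Formica, Lutra, Meleagris, Meles, Mus, Pseudotsuga, Quercus, Secale, Solenopsis.

12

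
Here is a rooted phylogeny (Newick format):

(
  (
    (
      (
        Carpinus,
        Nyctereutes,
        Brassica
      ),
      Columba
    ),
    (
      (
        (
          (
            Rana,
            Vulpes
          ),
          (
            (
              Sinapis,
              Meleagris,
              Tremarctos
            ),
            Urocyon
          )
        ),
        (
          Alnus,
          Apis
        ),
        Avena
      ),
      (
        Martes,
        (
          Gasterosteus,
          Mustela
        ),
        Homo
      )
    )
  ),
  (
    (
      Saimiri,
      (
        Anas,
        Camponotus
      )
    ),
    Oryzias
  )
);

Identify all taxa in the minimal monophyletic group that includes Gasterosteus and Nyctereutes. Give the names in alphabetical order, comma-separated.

Tracing Gasterosteus: it sits inside (Gasterosteus,Mustela).
Tracing Nyctereutes: it sits inside (Carpinus,Nyctereutes,Brassica).
The smallest clade enclosing both is (((Carpinus,Nyctereutes,Brassica),Columba),((((Rana,Vulpes),((Sinapis,Meleagris,Tremarctos),Urocyon)),(Alnus,Apis),Avena),(Martes,(Gasterosteus,Mustela),Homo))); the answer is its 17 terminal taxa in alphabetical order.

Alnus, Apis, Avena, Brassica, Carpinus, Columba, Gasterosteus, Homo, Martes, Meleagris, Mustela, Nyctereutes, Rana, Sinapis, Tremarctos, Urocyon, Vulpes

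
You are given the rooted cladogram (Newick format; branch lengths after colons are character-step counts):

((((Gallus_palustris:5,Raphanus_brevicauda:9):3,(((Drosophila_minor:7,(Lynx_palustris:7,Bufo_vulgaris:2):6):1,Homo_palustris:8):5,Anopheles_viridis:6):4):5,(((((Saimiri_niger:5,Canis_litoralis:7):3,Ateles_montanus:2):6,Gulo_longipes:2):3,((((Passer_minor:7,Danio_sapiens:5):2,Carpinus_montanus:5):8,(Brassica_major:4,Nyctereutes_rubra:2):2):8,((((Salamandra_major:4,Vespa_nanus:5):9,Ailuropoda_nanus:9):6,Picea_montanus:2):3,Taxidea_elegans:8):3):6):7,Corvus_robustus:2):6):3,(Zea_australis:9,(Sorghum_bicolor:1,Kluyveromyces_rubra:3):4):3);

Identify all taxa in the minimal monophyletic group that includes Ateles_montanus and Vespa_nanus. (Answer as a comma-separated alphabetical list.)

Tracing Ateles_montanus: it sits inside ((Saimiri_niger,Canis_litoralis),Ateles_montanus).
Tracing Vespa_nanus: it sits inside (Salamandra_major,Vespa_nanus).
The smallest clade enclosing both is ((((Saimiri_niger,Canis_litoralis),Ateles_montanus),Gulo_longipes),((((Passer_minor,Danio_sapiens),Carpinus_montanus),(Brassica_major,Nyctereutes_rubra)),((((Salamandra_major,Vespa_nanus),Ailuropoda_nanus),Picea_montanus),Taxidea_elegans))); the answer is its 14 terminal taxa in alphabetical order.

Ailuropoda_nanus, Ateles_montanus, Brassica_major, Canis_litoralis, Carpinus_montanus, Danio_sapiens, Gulo_longipes, Nyctereutes_rubra, Passer_minor, Picea_montanus, Saimiri_niger, Salamandra_major, Taxidea_elegans, Vespa_nanus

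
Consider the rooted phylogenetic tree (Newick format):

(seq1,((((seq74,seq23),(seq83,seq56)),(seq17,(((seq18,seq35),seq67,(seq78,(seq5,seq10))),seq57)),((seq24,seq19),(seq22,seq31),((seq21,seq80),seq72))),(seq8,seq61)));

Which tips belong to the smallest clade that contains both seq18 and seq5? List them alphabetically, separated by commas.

seq10, seq18, seq35, seq5, seq67, seq78

Tracing seq18: it sits inside (seq18,seq35).
Tracing seq5: it sits inside (seq5,seq10).
The smallest clade enclosing both is ((seq18,seq35),seq67,(seq78,(seq5,seq10))); the answer is its 6 terminal taxa in alphabetical order.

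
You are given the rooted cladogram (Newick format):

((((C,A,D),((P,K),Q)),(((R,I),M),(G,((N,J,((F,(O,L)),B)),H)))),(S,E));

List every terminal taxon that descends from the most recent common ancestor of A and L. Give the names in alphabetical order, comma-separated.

A, B, C, D, F, G, H, I, J, K, L, M, N, O, P, Q, R

Tracing A: it sits inside (C,A,D).
Tracing L: it sits inside (O,L).
The smallest clade enclosing both is (((C,A,D),((P,K),Q)),(((R,I),M),(G,((N,J,((F,(O,L)),B)),H)))); the answer is its 17 terminal taxa in alphabetical order.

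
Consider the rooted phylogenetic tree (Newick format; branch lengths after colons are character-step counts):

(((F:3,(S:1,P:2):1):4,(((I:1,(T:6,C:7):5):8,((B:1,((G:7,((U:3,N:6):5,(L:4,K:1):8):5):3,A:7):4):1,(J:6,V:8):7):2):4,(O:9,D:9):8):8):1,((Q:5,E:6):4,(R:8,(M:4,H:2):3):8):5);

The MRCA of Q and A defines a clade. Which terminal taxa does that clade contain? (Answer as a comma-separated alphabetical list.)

Tracing Q: it sits inside (Q,E).
Tracing A: it sits inside ((G,((U,N),(L,K))),A).
The smallest clade enclosing both is the whole tree (their MRCA is the root), so the answer is all 22 tips in alphabetical order.

A, B, C, D, E, F, G, H, I, J, K, L, M, N, O, P, Q, R, S, T, U, V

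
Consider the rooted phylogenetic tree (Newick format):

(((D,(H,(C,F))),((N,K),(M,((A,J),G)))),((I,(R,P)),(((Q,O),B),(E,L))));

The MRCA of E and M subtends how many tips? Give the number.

18

The MRCA of E and M is the root, so the clade is the entire tree.
That clade contains 18 terminal taxa: A, B, C, D, E, F, G, H, I, J, K, L, M, N, O, P, Q, R.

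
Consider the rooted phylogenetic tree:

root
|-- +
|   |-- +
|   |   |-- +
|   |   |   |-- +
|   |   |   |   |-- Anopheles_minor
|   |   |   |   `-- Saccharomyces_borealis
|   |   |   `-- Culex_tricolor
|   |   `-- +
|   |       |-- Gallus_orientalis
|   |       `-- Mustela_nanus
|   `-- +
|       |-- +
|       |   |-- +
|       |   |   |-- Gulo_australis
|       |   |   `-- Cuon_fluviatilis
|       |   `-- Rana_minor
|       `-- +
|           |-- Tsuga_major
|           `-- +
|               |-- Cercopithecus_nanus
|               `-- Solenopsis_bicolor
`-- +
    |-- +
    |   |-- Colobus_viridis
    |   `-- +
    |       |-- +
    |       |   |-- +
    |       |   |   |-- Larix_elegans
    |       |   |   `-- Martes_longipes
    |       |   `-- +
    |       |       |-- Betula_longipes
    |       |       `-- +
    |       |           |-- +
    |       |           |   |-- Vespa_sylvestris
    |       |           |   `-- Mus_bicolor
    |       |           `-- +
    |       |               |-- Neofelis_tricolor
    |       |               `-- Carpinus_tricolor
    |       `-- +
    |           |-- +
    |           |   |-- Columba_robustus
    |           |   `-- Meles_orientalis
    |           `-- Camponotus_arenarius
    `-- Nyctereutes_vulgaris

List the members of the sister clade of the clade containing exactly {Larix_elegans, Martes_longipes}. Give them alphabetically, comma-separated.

Betula_longipes, Carpinus_tricolor, Mus_bicolor, Neofelis_tricolor, Vespa_sylvestris

The clade containing exactly {Larix_elegans, Martes_longipes} attaches to the tree at the node subtending ((Larix_elegans,Martes_longipes),(Betula_longipes,((Vespa_sylvestris,Mus_bicolor),(Neofelis_tricolor,Carpinus_tricolor)))).
The other lineage descending from that same node — the sister group — is (Betula_longipes,((Vespa_sylvestris,Mus_bicolor),(Neofelis_tricolor,Carpinus_tricolor))); its 5 tips in alphabetical order are the answer.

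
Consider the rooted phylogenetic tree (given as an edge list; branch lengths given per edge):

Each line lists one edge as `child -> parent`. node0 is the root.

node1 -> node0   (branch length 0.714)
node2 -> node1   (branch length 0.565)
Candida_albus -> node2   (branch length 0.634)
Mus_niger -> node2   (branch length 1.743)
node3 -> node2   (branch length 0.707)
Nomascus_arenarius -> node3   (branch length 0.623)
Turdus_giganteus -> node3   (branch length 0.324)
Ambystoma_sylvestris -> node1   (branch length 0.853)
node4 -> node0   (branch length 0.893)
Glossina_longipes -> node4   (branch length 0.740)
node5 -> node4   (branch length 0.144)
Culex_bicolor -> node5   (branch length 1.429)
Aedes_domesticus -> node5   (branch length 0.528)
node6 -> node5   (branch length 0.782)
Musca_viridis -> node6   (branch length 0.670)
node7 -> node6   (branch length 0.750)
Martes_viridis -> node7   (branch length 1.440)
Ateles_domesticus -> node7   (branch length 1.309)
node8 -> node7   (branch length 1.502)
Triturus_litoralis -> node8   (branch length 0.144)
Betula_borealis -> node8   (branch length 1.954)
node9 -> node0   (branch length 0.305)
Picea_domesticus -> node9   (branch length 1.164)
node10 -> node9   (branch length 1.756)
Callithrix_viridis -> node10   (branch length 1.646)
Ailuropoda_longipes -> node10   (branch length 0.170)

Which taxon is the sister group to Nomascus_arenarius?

Turdus_giganteus

Nomascus_arenarius attaches to the tree at the node subtending (Nomascus_arenarius,Turdus_giganteus).
The other lineage descending from that same node — the sister group — is the single tip Turdus_giganteus.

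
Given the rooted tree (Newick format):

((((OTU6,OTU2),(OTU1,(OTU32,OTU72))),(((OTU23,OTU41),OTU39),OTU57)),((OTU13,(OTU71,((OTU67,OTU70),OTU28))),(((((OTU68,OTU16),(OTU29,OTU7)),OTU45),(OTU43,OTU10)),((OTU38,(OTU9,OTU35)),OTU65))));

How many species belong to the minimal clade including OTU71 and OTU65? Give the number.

16

The MRCA of OTU71 and OTU65 is the node subtending ((OTU13,(OTU71,((OTU67,OTU70),OTU28))),(((((OTU68,OTU16),(OTU29,OTU7)),OTU45),(OTU43,OTU10)),((OTU38,(OTU9,OTU35)),OTU65))).
That clade contains 16 terminal taxa: OTU10, OTU13, OTU16, OTU28, OTU29, OTU35, OTU38, OTU43, OTU45, OTU65, OTU67, OTU68, OTU7, OTU70, OTU71, OTU9.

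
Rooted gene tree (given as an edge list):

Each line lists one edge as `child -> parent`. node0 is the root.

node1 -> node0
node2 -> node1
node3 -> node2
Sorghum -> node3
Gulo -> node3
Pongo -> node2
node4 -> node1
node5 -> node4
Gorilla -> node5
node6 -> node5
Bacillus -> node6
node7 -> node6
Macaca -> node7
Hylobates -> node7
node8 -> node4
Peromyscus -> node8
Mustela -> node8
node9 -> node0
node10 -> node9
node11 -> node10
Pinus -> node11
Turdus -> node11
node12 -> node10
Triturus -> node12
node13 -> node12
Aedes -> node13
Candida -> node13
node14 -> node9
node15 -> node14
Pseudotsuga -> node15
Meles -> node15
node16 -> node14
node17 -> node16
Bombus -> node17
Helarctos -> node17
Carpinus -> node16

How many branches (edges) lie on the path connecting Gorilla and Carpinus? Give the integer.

The MRCA of Gorilla and Carpinus is the root of the tree.
From Gorilla up to that node: 4 branches. From Carpinus up to the same node: 4 branches. Total: 4 + 4 = 8.

8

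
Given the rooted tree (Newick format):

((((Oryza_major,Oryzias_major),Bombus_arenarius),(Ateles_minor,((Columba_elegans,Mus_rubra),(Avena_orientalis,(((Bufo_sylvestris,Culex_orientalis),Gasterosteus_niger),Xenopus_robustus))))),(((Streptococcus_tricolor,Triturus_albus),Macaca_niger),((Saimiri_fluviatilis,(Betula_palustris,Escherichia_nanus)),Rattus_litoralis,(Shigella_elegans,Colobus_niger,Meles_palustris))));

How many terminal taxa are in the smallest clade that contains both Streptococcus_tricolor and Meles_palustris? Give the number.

10

The MRCA of Streptococcus_tricolor and Meles_palustris is the node subtending (((Streptococcus_tricolor,Triturus_albus),Macaca_niger),((Saimiri_fluviatilis,(Betula_palustris,Escherichia_nanus)),Rattus_litoralis,(Shigella_elegans,Colobus_niger,Meles_palustris))).
That clade contains 10 terminal taxa: Betula_palustris, Colobus_niger, Escherichia_nanus, Macaca_niger, Meles_palustris, Rattus_litoralis, Saimiri_fluviatilis, Shigella_elegans, Streptococcus_tricolor, Triturus_albus.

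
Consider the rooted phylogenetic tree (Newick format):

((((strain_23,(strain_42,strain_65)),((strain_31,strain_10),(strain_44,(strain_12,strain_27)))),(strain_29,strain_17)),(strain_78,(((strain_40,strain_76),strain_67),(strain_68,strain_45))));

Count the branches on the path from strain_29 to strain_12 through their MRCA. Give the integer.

The MRCA of strain_29 and strain_12 is the node subtending (((strain_23,(strain_42,strain_65)),((strain_31,strain_10),(strain_44,(strain_12,strain_27)))),(strain_29,strain_17)).
From strain_29 up to that node: 2 branches. From strain_12 up to the same node: 5 branches. Total: 2 + 5 = 7.

7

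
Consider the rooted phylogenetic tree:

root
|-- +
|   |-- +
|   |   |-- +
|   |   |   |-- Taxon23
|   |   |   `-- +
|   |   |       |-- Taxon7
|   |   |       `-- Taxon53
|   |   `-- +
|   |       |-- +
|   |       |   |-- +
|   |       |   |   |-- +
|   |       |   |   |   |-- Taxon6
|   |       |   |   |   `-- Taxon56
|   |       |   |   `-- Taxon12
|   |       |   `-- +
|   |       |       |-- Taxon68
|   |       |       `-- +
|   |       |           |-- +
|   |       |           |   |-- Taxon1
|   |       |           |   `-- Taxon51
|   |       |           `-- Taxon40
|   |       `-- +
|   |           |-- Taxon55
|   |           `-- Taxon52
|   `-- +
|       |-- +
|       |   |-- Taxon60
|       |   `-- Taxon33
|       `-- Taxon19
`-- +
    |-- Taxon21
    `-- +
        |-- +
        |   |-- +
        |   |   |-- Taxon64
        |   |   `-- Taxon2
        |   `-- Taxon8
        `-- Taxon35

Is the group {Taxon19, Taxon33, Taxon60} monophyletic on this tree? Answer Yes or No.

Yes

The most recent common ancestor of these taxa subtends ((Taxon60,Taxon33),Taxon19).
That clade has exactly 3 tips — every listed taxon and nothing else — so the group is monophyletic.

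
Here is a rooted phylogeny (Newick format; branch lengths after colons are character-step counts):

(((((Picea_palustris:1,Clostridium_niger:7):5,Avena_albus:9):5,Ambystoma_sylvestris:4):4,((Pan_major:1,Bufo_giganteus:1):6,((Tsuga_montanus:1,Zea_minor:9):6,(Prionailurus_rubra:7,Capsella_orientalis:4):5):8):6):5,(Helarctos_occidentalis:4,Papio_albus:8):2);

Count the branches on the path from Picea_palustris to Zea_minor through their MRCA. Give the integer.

8

The MRCA of Picea_palustris and Zea_minor is the node subtending ((((Picea_palustris,Clostridium_niger),Avena_albus),Ambystoma_sylvestris),((Pan_major,Bufo_giganteus),((Tsuga_montanus,Zea_minor),(Prionailurus_rubra,Capsella_orientalis)))).
From Picea_palustris up to that node: 4 branches. From Zea_minor up to the same node: 4 branches. Total: 4 + 4 = 8.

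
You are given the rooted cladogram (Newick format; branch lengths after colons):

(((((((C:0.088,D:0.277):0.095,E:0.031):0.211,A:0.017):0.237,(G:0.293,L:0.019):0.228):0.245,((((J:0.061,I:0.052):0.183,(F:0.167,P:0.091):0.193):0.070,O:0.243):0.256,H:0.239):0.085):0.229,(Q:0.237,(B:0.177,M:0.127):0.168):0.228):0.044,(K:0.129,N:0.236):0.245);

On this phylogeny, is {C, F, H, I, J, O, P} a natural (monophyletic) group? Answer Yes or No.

The MRCA of the listed taxa subtends (((((C,D),E),A),(G,L)),((((J,I),(F,P)),O),H)).
That clade also contains A, D, E, G, L, which are not in the proposed group, so the group is not monophyletic.

No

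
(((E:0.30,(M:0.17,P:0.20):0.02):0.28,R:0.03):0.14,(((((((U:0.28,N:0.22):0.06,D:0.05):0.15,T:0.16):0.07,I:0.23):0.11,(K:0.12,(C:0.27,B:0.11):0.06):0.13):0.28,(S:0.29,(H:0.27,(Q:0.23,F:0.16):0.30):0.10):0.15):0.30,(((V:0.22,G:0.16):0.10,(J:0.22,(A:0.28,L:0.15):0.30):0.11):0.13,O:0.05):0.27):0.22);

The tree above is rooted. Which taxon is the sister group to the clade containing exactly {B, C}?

The clade containing exactly {B, C} attaches to the tree at the node subtending (K,(C,B)).
The other lineage descending from that same node — the sister group — is the single tip K.

K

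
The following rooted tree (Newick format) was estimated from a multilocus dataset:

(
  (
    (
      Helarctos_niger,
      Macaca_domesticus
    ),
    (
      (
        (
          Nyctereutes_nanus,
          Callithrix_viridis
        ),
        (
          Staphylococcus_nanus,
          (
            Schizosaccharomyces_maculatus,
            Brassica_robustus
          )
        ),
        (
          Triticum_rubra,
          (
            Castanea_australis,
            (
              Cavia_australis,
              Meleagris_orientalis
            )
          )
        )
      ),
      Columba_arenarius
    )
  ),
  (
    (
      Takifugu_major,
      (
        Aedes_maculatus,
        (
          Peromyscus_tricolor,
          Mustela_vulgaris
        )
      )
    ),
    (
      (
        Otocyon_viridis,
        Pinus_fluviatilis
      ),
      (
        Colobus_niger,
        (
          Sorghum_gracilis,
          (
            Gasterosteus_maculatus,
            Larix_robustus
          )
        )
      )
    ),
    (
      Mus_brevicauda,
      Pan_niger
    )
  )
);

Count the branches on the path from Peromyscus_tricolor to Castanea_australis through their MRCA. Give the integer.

11

The MRCA of Peromyscus_tricolor and Castanea_australis is the root of the tree.
From Peromyscus_tricolor up to that node: 5 branches. From Castanea_australis up to the same node: 6 branches. Total: 5 + 6 = 11.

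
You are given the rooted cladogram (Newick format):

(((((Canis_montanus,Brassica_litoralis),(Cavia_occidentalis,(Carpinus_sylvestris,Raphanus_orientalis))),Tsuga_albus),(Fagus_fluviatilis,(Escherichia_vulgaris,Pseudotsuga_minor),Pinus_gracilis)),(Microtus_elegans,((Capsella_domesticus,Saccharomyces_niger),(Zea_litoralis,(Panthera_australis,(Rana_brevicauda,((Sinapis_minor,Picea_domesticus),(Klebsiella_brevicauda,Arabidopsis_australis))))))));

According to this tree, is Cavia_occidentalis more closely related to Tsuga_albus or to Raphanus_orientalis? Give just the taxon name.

Raphanus_orientalis

The MRCA of Cavia_occidentalis and Raphanus_orientalis subtends (Cavia_occidentalis,(Carpinus_sylvestris,Raphanus_orientalis)) (3 taxa).
The MRCA of Cavia_occidentalis and Tsuga_albus subtends (((Canis_montanus,Brassica_litoralis),(Cavia_occidentalis,(Carpinus_sylvestris,Raphanus_orientalis))),Tsuga_albus) (6 taxa).
The first is nested inside the second, so Cavia_occidentalis shares a more recent common ancestor with Raphanus_orientalis.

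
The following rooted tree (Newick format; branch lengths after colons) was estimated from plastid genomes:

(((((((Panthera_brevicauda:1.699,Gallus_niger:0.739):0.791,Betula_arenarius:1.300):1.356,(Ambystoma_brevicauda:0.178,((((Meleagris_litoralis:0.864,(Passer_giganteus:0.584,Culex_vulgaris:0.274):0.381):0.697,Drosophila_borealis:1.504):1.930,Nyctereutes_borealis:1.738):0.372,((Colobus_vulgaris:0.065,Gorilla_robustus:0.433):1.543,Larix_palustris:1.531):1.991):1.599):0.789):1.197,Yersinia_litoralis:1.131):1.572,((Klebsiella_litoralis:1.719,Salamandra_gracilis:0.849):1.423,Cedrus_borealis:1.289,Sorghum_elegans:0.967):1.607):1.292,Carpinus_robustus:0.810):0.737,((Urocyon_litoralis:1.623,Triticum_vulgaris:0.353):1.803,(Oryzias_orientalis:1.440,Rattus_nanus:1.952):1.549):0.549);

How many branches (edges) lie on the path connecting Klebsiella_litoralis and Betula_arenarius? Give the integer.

7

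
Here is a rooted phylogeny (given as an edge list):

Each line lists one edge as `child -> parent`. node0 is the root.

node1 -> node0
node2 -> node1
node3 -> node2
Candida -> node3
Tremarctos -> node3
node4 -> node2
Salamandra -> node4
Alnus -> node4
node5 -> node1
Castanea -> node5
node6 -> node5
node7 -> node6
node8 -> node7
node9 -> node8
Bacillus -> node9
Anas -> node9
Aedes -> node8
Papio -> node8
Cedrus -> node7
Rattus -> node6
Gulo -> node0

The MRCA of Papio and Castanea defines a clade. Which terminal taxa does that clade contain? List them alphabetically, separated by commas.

Tracing Papio: it sits inside ((Bacillus,Anas),Aedes,Papio).
Tracing Castanea: it sits inside (Castanea,((((Bacillus,Anas),Aedes,Papio),Cedrus),Rattus)).
The smallest clade enclosing both is (Castanea,((((Bacillus,Anas),Aedes,Papio),Cedrus),Rattus)); the answer is its 7 terminal taxa in alphabetical order.

Aedes, Anas, Bacillus, Castanea, Cedrus, Papio, Rattus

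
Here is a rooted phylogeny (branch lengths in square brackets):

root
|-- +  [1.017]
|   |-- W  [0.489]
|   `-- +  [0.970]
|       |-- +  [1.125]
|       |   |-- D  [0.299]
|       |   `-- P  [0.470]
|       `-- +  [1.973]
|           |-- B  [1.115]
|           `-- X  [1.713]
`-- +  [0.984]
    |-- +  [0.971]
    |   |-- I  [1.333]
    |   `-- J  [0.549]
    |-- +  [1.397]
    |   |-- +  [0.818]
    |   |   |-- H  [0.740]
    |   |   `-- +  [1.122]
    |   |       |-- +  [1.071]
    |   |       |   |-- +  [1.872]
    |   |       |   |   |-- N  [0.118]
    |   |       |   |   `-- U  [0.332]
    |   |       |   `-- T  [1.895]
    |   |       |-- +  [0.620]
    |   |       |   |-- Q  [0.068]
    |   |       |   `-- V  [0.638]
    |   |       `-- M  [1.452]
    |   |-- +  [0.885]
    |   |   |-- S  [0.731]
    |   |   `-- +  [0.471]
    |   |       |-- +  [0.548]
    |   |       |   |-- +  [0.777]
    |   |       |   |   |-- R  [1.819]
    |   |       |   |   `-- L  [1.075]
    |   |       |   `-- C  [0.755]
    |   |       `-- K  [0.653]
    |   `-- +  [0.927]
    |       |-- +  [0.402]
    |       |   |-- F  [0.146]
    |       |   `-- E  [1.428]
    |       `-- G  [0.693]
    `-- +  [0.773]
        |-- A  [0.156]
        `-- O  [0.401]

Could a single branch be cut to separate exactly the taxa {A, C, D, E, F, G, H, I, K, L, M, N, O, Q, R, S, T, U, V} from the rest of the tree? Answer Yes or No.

No

The MRCA of the listed taxa is the root, so the smallest clade containing them is the whole tree.
That clade also contains B, J, P, W, X, which are not in the proposed group, so the group is not monophyletic.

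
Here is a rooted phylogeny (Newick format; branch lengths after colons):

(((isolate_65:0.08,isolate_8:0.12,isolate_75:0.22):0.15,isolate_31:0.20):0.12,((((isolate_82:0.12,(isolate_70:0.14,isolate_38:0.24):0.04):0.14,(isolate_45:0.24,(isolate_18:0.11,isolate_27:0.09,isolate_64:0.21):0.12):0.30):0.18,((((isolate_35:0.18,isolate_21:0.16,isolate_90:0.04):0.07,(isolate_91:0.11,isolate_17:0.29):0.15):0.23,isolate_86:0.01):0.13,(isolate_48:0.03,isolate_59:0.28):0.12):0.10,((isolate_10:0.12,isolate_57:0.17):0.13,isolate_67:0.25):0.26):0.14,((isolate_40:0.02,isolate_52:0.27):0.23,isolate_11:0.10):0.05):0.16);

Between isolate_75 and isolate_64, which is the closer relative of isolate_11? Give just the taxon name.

isolate_64

The MRCA of isolate_11 and isolate_64 subtends ((((isolate_82,(isolate_70,isolate_38)),(isolate_45,(isolate_18,isolate_27,isolate_64))),((((isolate_35,isolate_21,isolate_90),(isolate_91,isolate_17)),isolate_86),(isolate_48,isolate_59)),((isolate_10,isolate_57),isolate_67)),((isolate_40,isolate_52),isolate_11)) (21 taxa).
The MRCA of isolate_11 and isolate_75 is the root, subtending the entire tree (25 taxa).
The first is nested inside the second, so isolate_11 shares a more recent common ancestor with isolate_64.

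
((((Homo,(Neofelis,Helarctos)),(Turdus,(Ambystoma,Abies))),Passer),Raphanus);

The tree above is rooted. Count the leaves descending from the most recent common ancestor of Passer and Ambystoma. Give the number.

The MRCA of Passer and Ambystoma is the node subtending (((Homo,(Neofelis,Helarctos)),(Turdus,(Ambystoma,Abies))),Passer).
That clade contains 7 terminal taxa: Abies, Ambystoma, Helarctos, Homo, Neofelis, Passer, Turdus.

7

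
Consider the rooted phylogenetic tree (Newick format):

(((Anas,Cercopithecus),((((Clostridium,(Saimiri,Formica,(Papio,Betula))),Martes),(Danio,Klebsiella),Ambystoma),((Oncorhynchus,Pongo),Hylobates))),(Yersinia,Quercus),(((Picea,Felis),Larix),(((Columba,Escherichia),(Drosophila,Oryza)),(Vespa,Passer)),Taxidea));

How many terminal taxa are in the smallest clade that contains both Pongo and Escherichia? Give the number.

26

The MRCA of Pongo and Escherichia is the root, so the clade is the entire tree.
That clade contains 26 terminal taxa: Ambystoma, Anas, Betula, Cercopithecus, Clostridium, Columba, Danio, Drosophila, Escherichia, Felis, Formica, Hylobates, Klebsiella, Larix, Martes, Oncorhynchus, Oryza, Papio, Passer, Picea, Pongo, Quercus, Saimiri, Taxidea, Vespa, Yersinia.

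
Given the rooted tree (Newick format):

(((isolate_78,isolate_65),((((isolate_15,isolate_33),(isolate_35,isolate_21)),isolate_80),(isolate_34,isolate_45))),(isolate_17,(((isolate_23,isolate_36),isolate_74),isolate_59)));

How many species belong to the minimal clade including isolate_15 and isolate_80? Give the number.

The MRCA of isolate_15 and isolate_80 is the node subtending (((isolate_15,isolate_33),(isolate_35,isolate_21)),isolate_80).
That clade contains 5 terminal taxa: isolate_15, isolate_21, isolate_33, isolate_35, isolate_80.

5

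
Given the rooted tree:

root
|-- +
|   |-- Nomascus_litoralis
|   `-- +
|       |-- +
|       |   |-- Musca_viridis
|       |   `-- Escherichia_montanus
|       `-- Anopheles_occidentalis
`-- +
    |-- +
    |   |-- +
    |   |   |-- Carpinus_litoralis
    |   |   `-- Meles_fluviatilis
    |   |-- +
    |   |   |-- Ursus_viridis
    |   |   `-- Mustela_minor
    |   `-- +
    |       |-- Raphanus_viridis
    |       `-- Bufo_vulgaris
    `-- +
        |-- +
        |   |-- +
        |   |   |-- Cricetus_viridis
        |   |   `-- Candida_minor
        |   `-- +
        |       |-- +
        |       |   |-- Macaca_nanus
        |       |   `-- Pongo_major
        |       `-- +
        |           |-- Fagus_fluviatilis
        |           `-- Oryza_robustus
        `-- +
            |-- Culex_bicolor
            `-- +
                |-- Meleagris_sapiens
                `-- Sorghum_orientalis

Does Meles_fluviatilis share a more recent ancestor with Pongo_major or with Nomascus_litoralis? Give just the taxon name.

Pongo_major

The MRCA of Meles_fluviatilis and Pongo_major subtends (((Carpinus_litoralis,Meles_fluviatilis),(Ursus_viridis,Mustela_minor),(Raphanus_viridis,Bufo_vulgaris)),(((Cricetus_viridis,Candida_minor),((Macaca_nanus,Pongo_major),(Fagus_fluviatilis,Oryza_robustus))),(Culex_bicolor,(Meleagris_sapiens,Sorghum_orientalis)))) (15 taxa).
The MRCA of Meles_fluviatilis and Nomascus_litoralis is the root, subtending the entire tree (19 taxa).
The first is nested inside the second, so Meles_fluviatilis shares a more recent common ancestor with Pongo_major.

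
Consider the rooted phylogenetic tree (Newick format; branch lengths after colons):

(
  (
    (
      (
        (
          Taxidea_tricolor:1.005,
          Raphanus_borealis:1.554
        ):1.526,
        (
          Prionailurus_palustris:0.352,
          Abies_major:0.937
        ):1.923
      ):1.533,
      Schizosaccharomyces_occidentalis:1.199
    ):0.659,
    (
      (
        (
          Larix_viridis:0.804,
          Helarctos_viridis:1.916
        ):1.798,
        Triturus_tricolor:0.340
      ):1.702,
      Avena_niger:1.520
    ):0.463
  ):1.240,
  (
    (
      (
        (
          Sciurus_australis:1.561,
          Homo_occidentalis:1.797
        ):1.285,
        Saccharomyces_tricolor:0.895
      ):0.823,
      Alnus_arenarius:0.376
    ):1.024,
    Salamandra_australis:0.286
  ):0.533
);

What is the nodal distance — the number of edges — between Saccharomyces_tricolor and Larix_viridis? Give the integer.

9

The MRCA of Saccharomyces_tricolor and Larix_viridis is the root of the tree.
From Saccharomyces_tricolor up to that node: 4 branches. From Larix_viridis up to the same node: 5 branches. Total: 4 + 5 = 9.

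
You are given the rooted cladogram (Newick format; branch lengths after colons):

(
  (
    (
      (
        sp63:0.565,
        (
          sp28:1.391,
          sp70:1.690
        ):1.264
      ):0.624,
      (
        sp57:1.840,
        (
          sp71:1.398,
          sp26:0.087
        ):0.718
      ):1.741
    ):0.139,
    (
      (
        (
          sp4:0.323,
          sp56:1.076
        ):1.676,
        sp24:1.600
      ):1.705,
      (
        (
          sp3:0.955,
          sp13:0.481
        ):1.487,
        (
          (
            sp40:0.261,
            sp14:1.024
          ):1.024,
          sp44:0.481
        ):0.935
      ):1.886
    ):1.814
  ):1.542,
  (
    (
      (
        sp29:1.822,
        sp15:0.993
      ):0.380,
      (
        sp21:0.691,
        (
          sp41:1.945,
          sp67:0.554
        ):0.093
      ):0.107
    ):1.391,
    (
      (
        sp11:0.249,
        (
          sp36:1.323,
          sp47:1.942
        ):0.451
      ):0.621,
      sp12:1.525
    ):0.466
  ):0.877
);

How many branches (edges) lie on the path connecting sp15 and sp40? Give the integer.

10

The MRCA of sp15 and sp40 is the root of the tree.
From sp15 up to that node: 4 branches. From sp40 up to the same node: 6 branches. Total: 4 + 6 = 10.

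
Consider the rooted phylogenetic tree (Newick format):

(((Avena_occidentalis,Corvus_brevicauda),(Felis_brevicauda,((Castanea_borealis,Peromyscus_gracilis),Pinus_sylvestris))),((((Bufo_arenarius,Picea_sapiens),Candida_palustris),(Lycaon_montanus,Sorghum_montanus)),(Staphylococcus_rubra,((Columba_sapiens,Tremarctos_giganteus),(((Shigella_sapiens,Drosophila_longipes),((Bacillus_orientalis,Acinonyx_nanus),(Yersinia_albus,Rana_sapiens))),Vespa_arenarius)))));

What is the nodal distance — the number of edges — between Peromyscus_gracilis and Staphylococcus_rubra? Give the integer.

8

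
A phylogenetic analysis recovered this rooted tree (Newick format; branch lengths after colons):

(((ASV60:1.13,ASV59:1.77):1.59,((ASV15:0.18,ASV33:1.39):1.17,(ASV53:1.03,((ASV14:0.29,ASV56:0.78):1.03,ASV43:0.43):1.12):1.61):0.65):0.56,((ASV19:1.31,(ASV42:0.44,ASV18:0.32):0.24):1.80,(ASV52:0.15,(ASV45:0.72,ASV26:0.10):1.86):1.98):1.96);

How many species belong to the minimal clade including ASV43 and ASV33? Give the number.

6

The MRCA of ASV43 and ASV33 is the node subtending ((ASV15,ASV33),(ASV53,((ASV14,ASV56),ASV43))).
That clade contains 6 terminal taxa: ASV14, ASV15, ASV33, ASV43, ASV53, ASV56.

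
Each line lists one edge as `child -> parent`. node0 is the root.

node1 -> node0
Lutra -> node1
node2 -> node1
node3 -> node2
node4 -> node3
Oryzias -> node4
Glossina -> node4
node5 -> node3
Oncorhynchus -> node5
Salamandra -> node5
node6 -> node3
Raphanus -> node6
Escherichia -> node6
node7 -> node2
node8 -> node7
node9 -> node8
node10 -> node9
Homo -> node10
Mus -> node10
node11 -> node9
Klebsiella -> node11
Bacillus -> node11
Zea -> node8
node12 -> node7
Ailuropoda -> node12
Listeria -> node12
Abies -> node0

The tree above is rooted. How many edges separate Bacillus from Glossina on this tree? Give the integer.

8

The MRCA of Bacillus and Glossina is the node subtending (((Oryzias,Glossina),(Oncorhynchus,Salamandra),(Raphanus,Escherichia)),((((Homo,Mus),(Klebsiella,Bacillus)),Zea),(Ailuropoda,Listeria))).
From Bacillus up to that node: 5 branches. From Glossina up to the same node: 3 branches. Total: 5 + 3 = 8.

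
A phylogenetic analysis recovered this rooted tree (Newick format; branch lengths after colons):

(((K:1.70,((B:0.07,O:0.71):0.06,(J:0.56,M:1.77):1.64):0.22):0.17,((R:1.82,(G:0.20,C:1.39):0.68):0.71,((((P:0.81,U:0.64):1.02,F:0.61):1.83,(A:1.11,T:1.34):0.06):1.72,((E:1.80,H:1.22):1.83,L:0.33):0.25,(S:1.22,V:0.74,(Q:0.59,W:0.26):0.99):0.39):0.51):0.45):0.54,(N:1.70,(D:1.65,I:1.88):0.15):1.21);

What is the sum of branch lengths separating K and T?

The path runs K → … → MRCA → … → T; the MRCA is the node subtending ((K,((B,O),(J,M))),((R,(G,C)),((((P,U),F),(A,T)),((E,H),L),(S,V,(Q,W))))).
Branch lengths along that path: 1.70 + 0.17 + 0.45 + 0.51 + 1.72 + 0.06 + 1.34 = 5.95.

5.95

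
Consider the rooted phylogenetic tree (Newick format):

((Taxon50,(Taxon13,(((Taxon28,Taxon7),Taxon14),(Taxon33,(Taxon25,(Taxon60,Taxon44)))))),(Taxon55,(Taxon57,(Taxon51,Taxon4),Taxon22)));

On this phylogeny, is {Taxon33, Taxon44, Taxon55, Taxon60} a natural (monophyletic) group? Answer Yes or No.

The MRCA of the listed taxa is the root, so the smallest clade containing them is the whole tree.
That clade also contains Taxon13, Taxon14, Taxon22, Taxon25, Taxon28, Taxon4, Taxon50, Taxon51, Taxon57, Taxon7, which are not in the proposed group, so the group is not monophyletic.

No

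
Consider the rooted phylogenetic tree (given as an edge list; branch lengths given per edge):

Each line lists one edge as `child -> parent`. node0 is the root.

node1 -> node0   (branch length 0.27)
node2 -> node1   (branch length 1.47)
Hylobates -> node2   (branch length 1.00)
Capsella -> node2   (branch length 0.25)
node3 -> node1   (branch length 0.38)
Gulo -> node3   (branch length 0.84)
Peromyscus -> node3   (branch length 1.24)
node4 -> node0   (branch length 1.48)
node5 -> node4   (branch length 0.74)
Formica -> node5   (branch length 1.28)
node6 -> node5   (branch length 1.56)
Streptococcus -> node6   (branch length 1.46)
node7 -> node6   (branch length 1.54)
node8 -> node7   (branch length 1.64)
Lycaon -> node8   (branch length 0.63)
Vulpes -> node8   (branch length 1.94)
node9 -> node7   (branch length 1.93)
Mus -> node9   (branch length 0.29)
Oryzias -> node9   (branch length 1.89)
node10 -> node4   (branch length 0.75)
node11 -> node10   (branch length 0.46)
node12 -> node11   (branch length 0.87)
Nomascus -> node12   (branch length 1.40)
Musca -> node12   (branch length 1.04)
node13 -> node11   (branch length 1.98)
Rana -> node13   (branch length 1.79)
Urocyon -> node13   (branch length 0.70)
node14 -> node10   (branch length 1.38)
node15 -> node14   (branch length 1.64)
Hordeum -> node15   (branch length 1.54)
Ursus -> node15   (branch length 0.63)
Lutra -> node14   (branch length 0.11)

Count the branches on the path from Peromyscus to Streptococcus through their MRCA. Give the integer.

The MRCA of Peromyscus and Streptococcus is the root of the tree.
From Peromyscus up to that node: 3 branches. From Streptococcus up to the same node: 4 branches. Total: 3 + 4 = 7.

7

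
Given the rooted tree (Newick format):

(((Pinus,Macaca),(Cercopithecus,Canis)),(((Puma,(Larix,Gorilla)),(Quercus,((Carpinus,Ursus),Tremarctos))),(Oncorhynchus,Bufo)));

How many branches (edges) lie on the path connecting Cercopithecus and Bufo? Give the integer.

The MRCA of Cercopithecus and Bufo is the root of the tree.
From Cercopithecus up to that node: 3 branches. From Bufo up to the same node: 3 branches. Total: 3 + 3 = 6.

6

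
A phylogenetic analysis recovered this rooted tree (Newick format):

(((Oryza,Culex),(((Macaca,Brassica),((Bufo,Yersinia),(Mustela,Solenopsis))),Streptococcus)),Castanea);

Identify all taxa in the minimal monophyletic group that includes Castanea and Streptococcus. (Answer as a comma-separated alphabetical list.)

Tracing Castanea: it attaches directly to the root.
Tracing Streptococcus: it sits inside (((Macaca,Brassica),((Bufo,Yersinia),(Mustela,Solenopsis))),Streptococcus).
The smallest clade enclosing both is the whole tree (their MRCA is the root), so the answer is all 10 tips in alphabetical order.

Brassica, Bufo, Castanea, Culex, Macaca, Mustela, Oryza, Solenopsis, Streptococcus, Yersinia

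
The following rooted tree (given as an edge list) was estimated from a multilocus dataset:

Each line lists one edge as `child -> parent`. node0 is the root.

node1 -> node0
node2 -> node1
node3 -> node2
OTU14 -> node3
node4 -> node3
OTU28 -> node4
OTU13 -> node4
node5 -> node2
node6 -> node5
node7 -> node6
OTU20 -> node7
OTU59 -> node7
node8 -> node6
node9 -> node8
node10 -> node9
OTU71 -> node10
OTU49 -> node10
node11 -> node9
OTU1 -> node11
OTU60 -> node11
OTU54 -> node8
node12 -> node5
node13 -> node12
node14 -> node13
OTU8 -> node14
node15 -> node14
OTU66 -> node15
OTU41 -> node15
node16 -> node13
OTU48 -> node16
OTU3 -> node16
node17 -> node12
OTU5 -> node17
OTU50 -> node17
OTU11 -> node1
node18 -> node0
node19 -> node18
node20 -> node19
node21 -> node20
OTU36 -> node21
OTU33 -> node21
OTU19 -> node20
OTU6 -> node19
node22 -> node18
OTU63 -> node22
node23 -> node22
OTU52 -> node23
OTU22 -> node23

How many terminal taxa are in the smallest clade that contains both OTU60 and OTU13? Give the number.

17

The MRCA of OTU60 and OTU13 is the node subtending ((OTU14,(OTU28,OTU13)),(((OTU20,OTU59),(((OTU71,OTU49),(OTU1,OTU60)),OTU54)),(((OTU8,(OTU66,OTU41)),(OTU48,OTU3)),(OTU5,OTU50)))).
That clade contains 17 terminal taxa: OTU1, OTU13, OTU14, OTU20, OTU28, OTU3, OTU41, OTU48, OTU49, OTU5, OTU50, OTU54, OTU59, OTU60, OTU66, OTU71, OTU8.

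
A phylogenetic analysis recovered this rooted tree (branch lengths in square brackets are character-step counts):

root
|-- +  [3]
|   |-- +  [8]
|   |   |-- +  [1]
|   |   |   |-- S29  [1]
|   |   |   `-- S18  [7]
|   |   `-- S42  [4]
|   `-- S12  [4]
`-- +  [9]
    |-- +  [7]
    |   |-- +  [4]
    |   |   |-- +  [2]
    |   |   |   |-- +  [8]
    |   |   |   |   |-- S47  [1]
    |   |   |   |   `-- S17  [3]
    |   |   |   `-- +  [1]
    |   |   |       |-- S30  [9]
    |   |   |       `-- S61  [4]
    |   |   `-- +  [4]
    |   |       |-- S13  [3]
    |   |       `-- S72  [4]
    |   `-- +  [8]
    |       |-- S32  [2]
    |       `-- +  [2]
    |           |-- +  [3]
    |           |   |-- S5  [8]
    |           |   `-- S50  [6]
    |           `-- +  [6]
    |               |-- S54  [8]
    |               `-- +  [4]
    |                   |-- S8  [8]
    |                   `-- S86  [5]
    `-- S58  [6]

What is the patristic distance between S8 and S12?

51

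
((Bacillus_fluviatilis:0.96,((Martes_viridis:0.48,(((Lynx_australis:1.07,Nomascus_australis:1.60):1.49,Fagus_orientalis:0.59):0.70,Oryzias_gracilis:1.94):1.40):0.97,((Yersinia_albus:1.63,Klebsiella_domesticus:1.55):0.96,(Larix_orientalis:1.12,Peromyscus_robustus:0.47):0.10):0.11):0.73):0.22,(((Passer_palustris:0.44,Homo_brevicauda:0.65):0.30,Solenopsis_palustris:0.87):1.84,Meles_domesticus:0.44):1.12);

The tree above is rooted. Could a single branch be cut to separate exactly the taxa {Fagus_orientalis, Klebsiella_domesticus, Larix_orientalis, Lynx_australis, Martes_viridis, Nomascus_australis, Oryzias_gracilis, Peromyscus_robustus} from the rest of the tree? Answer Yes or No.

No

The MRCA of the listed taxa subtends ((Martes_viridis,(((Lynx_australis,Nomascus_australis),Fagus_orientalis),Oryzias_gracilis)),((Yersinia_albus,Klebsiella_domesticus),(Larix_orientalis,Peromyscus_robustus))).
That clade also contains Yersinia_albus, which is not in the proposed group, so the group is not monophyletic.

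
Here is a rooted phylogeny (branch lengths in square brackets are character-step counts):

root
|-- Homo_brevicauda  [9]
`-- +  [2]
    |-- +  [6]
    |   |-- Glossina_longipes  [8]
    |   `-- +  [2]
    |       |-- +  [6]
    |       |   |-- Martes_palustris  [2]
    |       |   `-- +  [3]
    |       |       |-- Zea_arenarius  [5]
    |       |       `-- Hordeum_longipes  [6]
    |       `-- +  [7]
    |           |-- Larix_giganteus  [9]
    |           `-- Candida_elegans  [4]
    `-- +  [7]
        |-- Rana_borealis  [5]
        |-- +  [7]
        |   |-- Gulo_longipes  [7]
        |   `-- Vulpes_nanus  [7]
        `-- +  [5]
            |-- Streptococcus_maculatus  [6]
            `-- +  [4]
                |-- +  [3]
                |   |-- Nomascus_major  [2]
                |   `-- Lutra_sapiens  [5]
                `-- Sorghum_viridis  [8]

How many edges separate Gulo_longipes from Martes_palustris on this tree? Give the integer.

The MRCA of Gulo_longipes and Martes_palustris is the node subtending ((Glossina_longipes,((Martes_palustris,(Zea_arenarius,Hordeum_longipes)),(Larix_giganteus,Candida_elegans))),(Rana_borealis,(Gulo_longipes,Vulpes_nanus),(Streptococcus_maculatus,((Nomascus_major,Lutra_sapiens),Sorghum_viridis)))).
From Gulo_longipes up to that node: 3 branches. From Martes_palustris up to the same node: 4 branches. Total: 3 + 4 = 7.

7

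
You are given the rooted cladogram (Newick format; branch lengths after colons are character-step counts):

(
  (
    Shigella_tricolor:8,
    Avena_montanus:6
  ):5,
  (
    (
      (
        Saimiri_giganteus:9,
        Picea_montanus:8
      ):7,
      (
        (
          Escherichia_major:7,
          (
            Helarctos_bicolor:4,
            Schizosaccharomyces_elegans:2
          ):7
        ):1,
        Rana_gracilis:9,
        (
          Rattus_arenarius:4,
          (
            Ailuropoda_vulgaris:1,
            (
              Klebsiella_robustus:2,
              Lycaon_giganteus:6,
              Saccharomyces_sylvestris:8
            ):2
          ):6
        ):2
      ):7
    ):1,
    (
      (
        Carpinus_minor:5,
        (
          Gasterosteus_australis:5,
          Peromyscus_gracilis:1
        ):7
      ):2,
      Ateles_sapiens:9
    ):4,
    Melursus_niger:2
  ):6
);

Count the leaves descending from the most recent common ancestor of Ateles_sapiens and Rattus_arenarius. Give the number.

16

The MRCA of Ateles_sapiens and Rattus_arenarius is the node subtending (((Saimiri_giganteus,Picea_montanus),((Escherichia_major,(Helarctos_bicolor,Schizosaccharomyces_elegans)),Rana_gracilis,(Rattus_arenarius,(Ailuropoda_vulgaris,(Klebsiella_robustus,Lycaon_giganteus,Saccharomyces_sylvestris))))),((Carpinus_minor,(Gasterosteus_australis,Peromyscus_gracilis)),Ateles_sapiens),Melursus_niger).
That clade contains 16 terminal taxa: Ailuropoda_vulgaris, Ateles_sapiens, Carpinus_minor, Escherichia_major, Gasterosteus_australis, Helarctos_bicolor, Klebsiella_robustus, Lycaon_giganteus, Melursus_niger, Peromyscus_gracilis, Picea_montanus, Rana_gracilis, Rattus_arenarius, Saccharomyces_sylvestris, Saimiri_giganteus, Schizosaccharomyces_elegans.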